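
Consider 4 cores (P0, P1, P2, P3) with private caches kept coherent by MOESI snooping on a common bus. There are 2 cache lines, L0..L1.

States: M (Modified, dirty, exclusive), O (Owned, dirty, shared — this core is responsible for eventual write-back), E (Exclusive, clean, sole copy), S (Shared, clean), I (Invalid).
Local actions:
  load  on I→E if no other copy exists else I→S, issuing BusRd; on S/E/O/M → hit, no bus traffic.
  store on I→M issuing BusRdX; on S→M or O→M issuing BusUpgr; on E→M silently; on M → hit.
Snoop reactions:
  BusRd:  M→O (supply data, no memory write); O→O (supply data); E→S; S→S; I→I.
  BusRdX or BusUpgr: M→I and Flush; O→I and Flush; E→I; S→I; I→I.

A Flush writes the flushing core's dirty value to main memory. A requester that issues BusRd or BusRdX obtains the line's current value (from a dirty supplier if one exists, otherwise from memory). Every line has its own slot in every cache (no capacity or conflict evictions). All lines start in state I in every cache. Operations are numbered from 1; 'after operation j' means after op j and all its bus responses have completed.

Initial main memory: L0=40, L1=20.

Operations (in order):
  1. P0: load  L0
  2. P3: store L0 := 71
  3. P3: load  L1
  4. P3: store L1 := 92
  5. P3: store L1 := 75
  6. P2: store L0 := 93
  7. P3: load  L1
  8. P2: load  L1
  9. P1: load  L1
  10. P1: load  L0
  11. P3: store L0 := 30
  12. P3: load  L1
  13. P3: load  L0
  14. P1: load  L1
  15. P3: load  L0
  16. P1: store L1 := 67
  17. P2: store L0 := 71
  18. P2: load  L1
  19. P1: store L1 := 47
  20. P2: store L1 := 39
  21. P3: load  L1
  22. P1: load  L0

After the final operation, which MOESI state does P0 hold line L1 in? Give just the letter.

step 1: P0: load  L0  ⟶  EIII  (L0)  txn=BusRd  M[L0]=40
step 2: P3: store L0 := 71  ⟶  IIIM  (L0)  txn=BusRdX  M[L0]=40
step 3: P3: load  L1  ⟶  IIIE  (L1)  txn=BusRd  M[L1]=20
step 4: P3: store L1 := 92  ⟶  IIIM  (L1)  txn=∅  M[L1]=20
step 5: P3: store L1 := 75  ⟶  IIIM  (L1)  txn=∅  M[L1]=20
step 6: P2: store L0 := 93  ⟶  IIMI  (L0)  txn=BusRdX+Flush  M[L0]=71
step 7: P3: load  L1  ⟶  IIIM  (L1)  txn=∅  M[L1]=20
step 8: P2: load  L1  ⟶  IISO  (L1)  txn=BusRd  M[L1]=20
step 9: P1: load  L1  ⟶  ISSO  (L1)  txn=BusRd  M[L1]=20
step 10: P1: load  L0  ⟶  ISOI  (L0)  txn=BusRd  M[L0]=71
step 11: P3: store L0 := 30  ⟶  IIIM  (L0)  txn=BusRdX+Flush  M[L0]=93
step 12: P3: load  L1  ⟶  ISSO  (L1)  txn=∅  M[L1]=20
step 13: P3: load  L0  ⟶  IIIM  (L0)  txn=∅  M[L0]=93
step 14: P1: load  L1  ⟶  ISSO  (L1)  txn=∅  M[L1]=20
step 15: P3: load  L0  ⟶  IIIM  (L0)  txn=∅  M[L0]=93
step 16: P1: store L1 := 67  ⟶  IMII  (L1)  txn=BusUpgr+Flush  M[L1]=75
step 17: P2: store L0 := 71  ⟶  IIMI  (L0)  txn=BusRdX+Flush  M[L0]=30
step 18: P2: load  L1  ⟶  IOSI  (L1)  txn=BusRd  M[L1]=75
step 19: P1: store L1 := 47  ⟶  IMII  (L1)  txn=BusUpgr  M[L1]=75
step 20: P2: store L1 := 39  ⟶  IIMI  (L1)  txn=BusRdX+Flush  M[L1]=47
step 21: P3: load  L1  ⟶  IIOS  (L1)  txn=BusRd  M[L1]=47
step 22: P1: load  L0  ⟶  ISOI  (L0)  txn=BusRd  M[L0]=30

state = I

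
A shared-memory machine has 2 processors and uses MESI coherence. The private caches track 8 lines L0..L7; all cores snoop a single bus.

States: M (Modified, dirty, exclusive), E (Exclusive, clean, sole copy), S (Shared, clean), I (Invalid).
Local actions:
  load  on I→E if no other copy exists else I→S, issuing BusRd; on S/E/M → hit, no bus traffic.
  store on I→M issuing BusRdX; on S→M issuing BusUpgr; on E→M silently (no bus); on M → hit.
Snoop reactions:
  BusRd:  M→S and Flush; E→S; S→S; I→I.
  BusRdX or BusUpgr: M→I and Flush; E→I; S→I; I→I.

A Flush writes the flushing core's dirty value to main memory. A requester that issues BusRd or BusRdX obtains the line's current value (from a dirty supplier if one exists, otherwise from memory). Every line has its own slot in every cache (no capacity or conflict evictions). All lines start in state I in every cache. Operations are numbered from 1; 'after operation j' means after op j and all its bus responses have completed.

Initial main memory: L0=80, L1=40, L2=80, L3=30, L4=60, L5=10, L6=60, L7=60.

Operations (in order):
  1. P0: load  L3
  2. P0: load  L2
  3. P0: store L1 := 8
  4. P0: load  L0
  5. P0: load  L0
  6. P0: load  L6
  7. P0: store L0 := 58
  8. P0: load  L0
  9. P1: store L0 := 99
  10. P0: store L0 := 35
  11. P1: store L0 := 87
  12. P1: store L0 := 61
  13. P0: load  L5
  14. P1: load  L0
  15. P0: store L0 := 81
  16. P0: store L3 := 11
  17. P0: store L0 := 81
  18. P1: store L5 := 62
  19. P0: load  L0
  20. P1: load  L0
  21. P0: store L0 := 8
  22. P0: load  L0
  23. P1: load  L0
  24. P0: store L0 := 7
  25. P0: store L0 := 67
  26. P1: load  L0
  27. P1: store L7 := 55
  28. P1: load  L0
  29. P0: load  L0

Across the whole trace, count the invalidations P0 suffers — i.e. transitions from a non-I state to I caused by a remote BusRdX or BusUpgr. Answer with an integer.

invalidations = 3

step 1: P0: load  L3  ⟶  EI  (L3)  txn=BusRd  M[L3]=30
step 2: P0: load  L2  ⟶  EI  (L2)  txn=BusRd  M[L2]=80
step 3: P0: store L1 := 8  ⟶  MI  (L1)  txn=BusRdX  M[L1]=40
step 4: P0: load  L0  ⟶  EI  (L0)  txn=BusRd  M[L0]=80
step 5: P0: load  L0  ⟶  EI  (L0)  txn=∅  M[L0]=80
step 6: P0: load  L6  ⟶  EI  (L6)  txn=BusRd  M[L6]=60
step 7: P0: store L0 := 58  ⟶  MI  (L0)  txn=∅  M[L0]=80
step 8: P0: load  L0  ⟶  MI  (L0)  txn=∅  M[L0]=80
step 9: P1: store L0 := 99  ⟶  IM  (L0)  txn=BusRdX+Flush  M[L0]=58
step 10: P0: store L0 := 35  ⟶  MI  (L0)  txn=BusRdX+Flush  M[L0]=99
step 11: P1: store L0 := 87  ⟶  IM  (L0)  txn=BusRdX+Flush  M[L0]=35
step 12: P1: store L0 := 61  ⟶  IM  (L0)  txn=∅  M[L0]=35
step 13: P0: load  L5  ⟶  EI  (L5)  txn=BusRd  M[L5]=10
step 14: P1: load  L0  ⟶  IM  (L0)  txn=∅  M[L0]=35
step 15: P0: store L0 := 81  ⟶  MI  (L0)  txn=BusRdX+Flush  M[L0]=61
step 16: P0: store L3 := 11  ⟶  MI  (L3)  txn=∅  M[L3]=30
step 17: P0: store L0 := 81  ⟶  MI  (L0)  txn=∅  M[L0]=61
step 18: P1: store L5 := 62  ⟶  IM  (L5)  txn=BusRdX  M[L5]=10
step 19: P0: load  L0  ⟶  MI  (L0)  txn=∅  M[L0]=61
step 20: P1: load  L0  ⟶  SS  (L0)  txn=BusRd+Flush  M[L0]=81
step 21: P0: store L0 := 8  ⟶  MI  (L0)  txn=BusUpgr  M[L0]=81
step 22: P0: load  L0  ⟶  MI  (L0)  txn=∅  M[L0]=81
step 23: P1: load  L0  ⟶  SS  (L0)  txn=BusRd+Flush  M[L0]=8
step 24: P0: store L0 := 7  ⟶  MI  (L0)  txn=BusUpgr  M[L0]=8
step 25: P0: store L0 := 67  ⟶  MI  (L0)  txn=∅  M[L0]=8
step 26: P1: load  L0  ⟶  SS  (L0)  txn=BusRd+Flush  M[L0]=67
step 27: P1: store L7 := 55  ⟶  IM  (L7)  txn=BusRdX  M[L7]=60
step 28: P1: load  L0  ⟶  SS  (L0)  txn=∅  M[L0]=67
step 29: P0: load  L0  ⟶  SS  (L0)  txn=∅  M[L0]=67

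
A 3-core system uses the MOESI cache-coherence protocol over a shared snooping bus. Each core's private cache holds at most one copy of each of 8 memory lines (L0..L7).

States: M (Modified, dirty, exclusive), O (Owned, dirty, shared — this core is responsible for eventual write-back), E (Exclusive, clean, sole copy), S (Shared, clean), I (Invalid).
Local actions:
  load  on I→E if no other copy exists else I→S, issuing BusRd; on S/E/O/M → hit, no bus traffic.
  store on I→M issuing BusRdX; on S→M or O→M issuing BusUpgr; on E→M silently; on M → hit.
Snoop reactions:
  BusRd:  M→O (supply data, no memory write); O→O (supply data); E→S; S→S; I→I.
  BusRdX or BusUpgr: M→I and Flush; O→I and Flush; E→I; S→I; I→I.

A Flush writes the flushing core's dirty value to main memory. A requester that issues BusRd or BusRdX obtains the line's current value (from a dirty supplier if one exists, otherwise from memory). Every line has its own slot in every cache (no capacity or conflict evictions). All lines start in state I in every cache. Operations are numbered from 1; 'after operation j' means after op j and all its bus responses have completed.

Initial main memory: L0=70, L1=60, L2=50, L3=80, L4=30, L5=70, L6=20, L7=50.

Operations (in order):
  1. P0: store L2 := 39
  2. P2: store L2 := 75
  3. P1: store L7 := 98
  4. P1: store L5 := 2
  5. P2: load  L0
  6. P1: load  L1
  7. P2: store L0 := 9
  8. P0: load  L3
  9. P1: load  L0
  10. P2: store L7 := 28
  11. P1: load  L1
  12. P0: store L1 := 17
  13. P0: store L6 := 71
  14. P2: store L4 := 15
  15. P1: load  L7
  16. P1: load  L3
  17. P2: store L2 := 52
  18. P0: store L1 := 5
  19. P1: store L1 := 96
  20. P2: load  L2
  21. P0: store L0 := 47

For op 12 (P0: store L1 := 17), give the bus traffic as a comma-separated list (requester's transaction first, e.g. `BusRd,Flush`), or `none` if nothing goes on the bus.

bus = BusRdX

step 1: P0: store L2 := 39  ⟶  MII  (L2)  txn=BusRdX  M[L2]=50
step 2: P2: store L2 := 75  ⟶  IIM  (L2)  txn=BusRdX+Flush  M[L2]=39
step 3: P1: store L7 := 98  ⟶  IMI  (L7)  txn=BusRdX  M[L7]=50
step 4: P1: store L5 := 2  ⟶  IMI  (L5)  txn=BusRdX  M[L5]=70
step 5: P2: load  L0  ⟶  IIE  (L0)  txn=BusRd  M[L0]=70
step 6: P1: load  L1  ⟶  IEI  (L1)  txn=BusRd  M[L1]=60
step 7: P2: store L0 := 9  ⟶  IIM  (L0)  txn=∅  M[L0]=70
step 8: P0: load  L3  ⟶  EII  (L3)  txn=BusRd  M[L3]=80
step 9: P1: load  L0  ⟶  ISO  (L0)  txn=BusRd  M[L0]=70
step 10: P2: store L7 := 28  ⟶  IIM  (L7)  txn=BusRdX+Flush  M[L7]=98
step 11: P1: load  L1  ⟶  IEI  (L1)  txn=∅  M[L1]=60
step 12: P0: store L1 := 17  ⟶  MII  (L1)  txn=BusRdX  M[L1]=60
step 13: P0: store L6 := 71  ⟶  MII  (L6)  txn=BusRdX  M[L6]=20
step 14: P2: store L4 := 15  ⟶  IIM  (L4)  txn=BusRdX  M[L4]=30
step 15: P1: load  L7  ⟶  ISO  (L7)  txn=BusRd  M[L7]=98
step 16: P1: load  L3  ⟶  SSI  (L3)  txn=BusRd  M[L3]=80
step 17: P2: store L2 := 52  ⟶  IIM  (L2)  txn=∅  M[L2]=39
step 18: P0: store L1 := 5  ⟶  MII  (L1)  txn=∅  M[L1]=60
step 19: P1: store L1 := 96  ⟶  IMI  (L1)  txn=BusRdX+Flush  M[L1]=5
step 20: P2: load  L2  ⟶  IIM  (L2)  txn=∅  M[L2]=39
step 21: P0: store L0 := 47  ⟶  MII  (L0)  txn=BusRdX+Flush  M[L0]=9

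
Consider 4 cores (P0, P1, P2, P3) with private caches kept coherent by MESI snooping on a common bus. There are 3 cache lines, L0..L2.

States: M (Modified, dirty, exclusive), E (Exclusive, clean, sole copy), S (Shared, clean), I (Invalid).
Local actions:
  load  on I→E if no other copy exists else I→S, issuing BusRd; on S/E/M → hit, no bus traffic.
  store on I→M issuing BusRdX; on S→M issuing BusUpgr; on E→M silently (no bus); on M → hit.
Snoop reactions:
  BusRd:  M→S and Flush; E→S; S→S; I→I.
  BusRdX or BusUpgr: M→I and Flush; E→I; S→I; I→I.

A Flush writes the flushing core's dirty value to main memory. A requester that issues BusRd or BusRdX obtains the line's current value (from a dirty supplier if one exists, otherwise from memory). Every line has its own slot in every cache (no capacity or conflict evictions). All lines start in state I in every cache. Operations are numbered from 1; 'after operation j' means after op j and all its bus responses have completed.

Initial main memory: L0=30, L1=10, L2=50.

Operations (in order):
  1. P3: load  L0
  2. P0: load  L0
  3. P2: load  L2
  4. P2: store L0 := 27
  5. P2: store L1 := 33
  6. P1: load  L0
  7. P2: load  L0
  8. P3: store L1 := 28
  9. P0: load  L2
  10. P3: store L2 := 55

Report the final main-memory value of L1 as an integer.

1. P3: load  L0  bus=[BusRd]  L0: P0=I P1=I P2=I P3=E  mem[L0]=30
2. P0: load  L0  bus=[BusRd]  L0: P0=S P1=I P2=I P3=S  mem[L0]=30
3. P2: load  L2  bus=[BusRd]  L2: P0=I P1=I P2=E P3=I  mem[L2]=50
4. P2: store L0 := 27  bus=[BusRdX]  L0: P0=I P1=I P2=M P3=I  mem[L0]=30
5. P2: store L1 := 33  bus=[BusRdX]  L1: P0=I P1=I P2=M P3=I  mem[L1]=10
6. P1: load  L0  bus=[BusRd,Flush]  L0: P0=I P1=S P2=S P3=I  mem[L0]=27
7. P2: load  L0  bus=[-]  L0: P0=I P1=S P2=S P3=I  mem[L0]=27
8. P3: store L1 := 28  bus=[BusRdX,Flush]  L1: P0=I P1=I P2=I P3=M  mem[L1]=33
9. P0: load  L2  bus=[BusRd]  L2: P0=S P1=I P2=S P3=I  mem[L2]=50
10. P3: store L2 := 55  bus=[BusRdX]  L2: P0=I P1=I P2=I P3=M  mem[L2]=50

memory[L1] = 33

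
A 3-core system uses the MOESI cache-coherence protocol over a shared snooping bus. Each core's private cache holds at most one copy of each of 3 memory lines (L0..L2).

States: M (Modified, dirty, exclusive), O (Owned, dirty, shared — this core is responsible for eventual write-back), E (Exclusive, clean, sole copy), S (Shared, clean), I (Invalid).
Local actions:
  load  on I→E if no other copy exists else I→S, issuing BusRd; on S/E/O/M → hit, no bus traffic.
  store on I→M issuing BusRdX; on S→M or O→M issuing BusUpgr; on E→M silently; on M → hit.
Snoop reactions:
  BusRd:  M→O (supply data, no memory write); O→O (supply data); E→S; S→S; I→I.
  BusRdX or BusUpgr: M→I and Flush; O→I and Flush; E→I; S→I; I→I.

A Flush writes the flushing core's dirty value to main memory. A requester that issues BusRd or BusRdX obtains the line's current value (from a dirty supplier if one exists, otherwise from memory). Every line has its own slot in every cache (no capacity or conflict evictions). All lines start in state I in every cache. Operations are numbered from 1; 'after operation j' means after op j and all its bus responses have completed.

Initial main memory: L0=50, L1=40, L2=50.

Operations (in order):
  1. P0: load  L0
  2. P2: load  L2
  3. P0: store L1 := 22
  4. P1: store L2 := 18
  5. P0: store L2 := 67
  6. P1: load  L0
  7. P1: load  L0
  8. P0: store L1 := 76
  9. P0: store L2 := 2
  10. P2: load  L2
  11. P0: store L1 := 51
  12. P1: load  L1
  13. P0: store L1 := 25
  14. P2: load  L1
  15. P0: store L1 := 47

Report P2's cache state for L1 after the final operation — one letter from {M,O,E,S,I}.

state = I

1. P0: load  L0  bus=[BusRd]  L0: P0=E P1=I P2=I  mem[L0]=50
2. P2: load  L2  bus=[BusRd]  L2: P0=I P1=I P2=E  mem[L2]=50
3. P0: store L1 := 22  bus=[BusRdX]  L1: P0=M P1=I P2=I  mem[L1]=40
4. P1: store L2 := 18  bus=[BusRdX]  L2: P0=I P1=M P2=I  mem[L2]=50
5. P0: store L2 := 67  bus=[BusRdX,Flush]  L2: P0=M P1=I P2=I  mem[L2]=18
6. P1: load  L0  bus=[BusRd]  L0: P0=S P1=S P2=I  mem[L0]=50
7. P1: load  L0  bus=[-]  L0: P0=S P1=S P2=I  mem[L0]=50
8. P0: store L1 := 76  bus=[-]  L1: P0=M P1=I P2=I  mem[L1]=40
9. P0: store L2 := 2  bus=[-]  L2: P0=M P1=I P2=I  mem[L2]=18
10. P2: load  L2  bus=[BusRd]  L2: P0=O P1=I P2=S  mem[L2]=18
11. P0: store L1 := 51  bus=[-]  L1: P0=M P1=I P2=I  mem[L1]=40
12. P1: load  L1  bus=[BusRd]  L1: P0=O P1=S P2=I  mem[L1]=40
13. P0: store L1 := 25  bus=[BusUpgr]  L1: P0=M P1=I P2=I  mem[L1]=40
14. P2: load  L1  bus=[BusRd]  L1: P0=O P1=I P2=S  mem[L1]=40
15. P0: store L1 := 47  bus=[BusUpgr]  L1: P0=M P1=I P2=I  mem[L1]=40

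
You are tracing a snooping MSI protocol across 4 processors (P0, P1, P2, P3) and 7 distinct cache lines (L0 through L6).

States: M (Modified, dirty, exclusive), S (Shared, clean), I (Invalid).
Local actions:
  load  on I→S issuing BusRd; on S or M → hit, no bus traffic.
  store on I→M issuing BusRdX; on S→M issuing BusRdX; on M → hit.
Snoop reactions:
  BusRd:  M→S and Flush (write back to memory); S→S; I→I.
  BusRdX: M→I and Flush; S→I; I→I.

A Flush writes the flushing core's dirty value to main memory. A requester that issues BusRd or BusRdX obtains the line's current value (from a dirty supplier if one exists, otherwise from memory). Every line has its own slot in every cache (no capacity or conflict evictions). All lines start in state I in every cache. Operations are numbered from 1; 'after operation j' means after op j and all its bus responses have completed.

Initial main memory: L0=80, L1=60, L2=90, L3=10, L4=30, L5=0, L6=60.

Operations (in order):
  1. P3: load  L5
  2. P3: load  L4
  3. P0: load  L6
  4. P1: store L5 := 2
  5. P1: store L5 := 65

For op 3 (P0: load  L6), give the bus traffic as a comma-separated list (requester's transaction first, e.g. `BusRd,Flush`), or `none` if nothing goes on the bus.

  op1 P3: load  L5 → I/I/I/S on L5; bus BusRd; mem=0
  op2 P3: load  L4 → I/I/I/S on L4; bus BusRd; mem=30
  op3 P0: load  L6 → S/I/I/I on L6; bus BusRd; mem=60
  op4 P1: store L5 := 2 → I/M/I/I on L5; bus BusRdX; mem=0
  op5 P1: store L5 := 65 → I/M/I/I on L5; bus (none); mem=0

bus = BusRd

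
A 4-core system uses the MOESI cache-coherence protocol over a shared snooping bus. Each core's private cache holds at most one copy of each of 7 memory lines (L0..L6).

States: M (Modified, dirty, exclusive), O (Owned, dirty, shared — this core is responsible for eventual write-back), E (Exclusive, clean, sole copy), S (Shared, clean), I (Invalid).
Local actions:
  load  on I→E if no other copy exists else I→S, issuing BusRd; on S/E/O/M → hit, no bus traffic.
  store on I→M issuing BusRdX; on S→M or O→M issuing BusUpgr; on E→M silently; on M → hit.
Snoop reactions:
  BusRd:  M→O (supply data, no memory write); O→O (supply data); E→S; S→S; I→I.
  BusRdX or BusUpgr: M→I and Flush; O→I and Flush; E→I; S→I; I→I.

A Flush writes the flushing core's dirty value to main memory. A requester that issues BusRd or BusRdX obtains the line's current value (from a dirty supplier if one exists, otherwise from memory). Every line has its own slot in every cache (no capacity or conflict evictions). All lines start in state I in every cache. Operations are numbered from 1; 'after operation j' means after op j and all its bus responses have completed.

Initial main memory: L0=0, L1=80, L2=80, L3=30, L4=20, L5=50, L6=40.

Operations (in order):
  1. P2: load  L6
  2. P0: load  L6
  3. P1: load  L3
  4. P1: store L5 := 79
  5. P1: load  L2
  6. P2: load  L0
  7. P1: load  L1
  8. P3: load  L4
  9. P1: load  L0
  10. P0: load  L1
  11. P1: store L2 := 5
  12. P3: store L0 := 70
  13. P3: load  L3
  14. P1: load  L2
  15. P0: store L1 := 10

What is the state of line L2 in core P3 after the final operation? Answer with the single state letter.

state = I

  op1 P2: load  L6 → I/I/E/I on L6; bus BusRd; mem=40
  op2 P0: load  L6 → S/I/S/I on L6; bus BusRd; mem=40
  op3 P1: load  L3 → I/E/I/I on L3; bus BusRd; mem=30
  op4 P1: store L5 := 79 → I/M/I/I on L5; bus BusRdX; mem=50
  op5 P1: load  L2 → I/E/I/I on L2; bus BusRd; mem=80
  op6 P2: load  L0 → I/I/E/I on L0; bus BusRd; mem=0
  op7 P1: load  L1 → I/E/I/I on L1; bus BusRd; mem=80
  op8 P3: load  L4 → I/I/I/E on L4; bus BusRd; mem=20
  op9 P1: load  L0 → I/S/S/I on L0; bus BusRd; mem=0
  op10 P0: load  L1 → S/S/I/I on L1; bus BusRd; mem=80
  op11 P1: store L2 := 5 → I/M/I/I on L2; bus (none); mem=80
  op12 P3: store L0 := 70 → I/I/I/M on L0; bus BusRdX; mem=0
  op13 P3: load  L3 → I/S/I/S on L3; bus BusRd; mem=30
  op14 P1: load  L2 → I/M/I/I on L2; bus (none); mem=80
  op15 P0: store L1 := 10 → M/I/I/I on L1; bus BusUpgr; mem=80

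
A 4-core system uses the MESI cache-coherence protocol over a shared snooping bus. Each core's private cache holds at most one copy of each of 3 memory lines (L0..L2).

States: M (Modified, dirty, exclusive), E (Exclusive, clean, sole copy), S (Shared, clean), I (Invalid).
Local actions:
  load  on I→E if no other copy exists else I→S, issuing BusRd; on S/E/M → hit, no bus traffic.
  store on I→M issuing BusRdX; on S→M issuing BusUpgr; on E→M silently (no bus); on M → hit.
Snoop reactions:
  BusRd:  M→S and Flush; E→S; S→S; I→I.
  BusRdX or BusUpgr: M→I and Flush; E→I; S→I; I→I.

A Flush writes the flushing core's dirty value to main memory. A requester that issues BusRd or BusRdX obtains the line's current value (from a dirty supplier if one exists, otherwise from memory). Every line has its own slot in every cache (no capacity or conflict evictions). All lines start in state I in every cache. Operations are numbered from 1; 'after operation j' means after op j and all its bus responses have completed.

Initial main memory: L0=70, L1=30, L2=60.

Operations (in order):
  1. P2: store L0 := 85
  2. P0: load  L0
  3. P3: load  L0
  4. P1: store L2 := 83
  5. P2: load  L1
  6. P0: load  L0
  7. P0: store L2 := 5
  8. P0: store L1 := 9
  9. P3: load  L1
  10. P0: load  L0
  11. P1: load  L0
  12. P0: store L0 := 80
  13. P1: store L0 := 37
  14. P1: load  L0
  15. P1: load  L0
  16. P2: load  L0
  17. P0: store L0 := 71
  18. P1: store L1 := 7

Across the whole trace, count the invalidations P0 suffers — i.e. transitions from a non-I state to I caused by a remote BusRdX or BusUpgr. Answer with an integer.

invalidations = 2

[1] P2: store L0 := 85 | P0:I, P1:I, P2:M(85), P3:I | bus: BusRdX
[2] P0: load  L0 | P0:S(85), P1:I, P2:S(85), P3:I | bus: BusRd,Flush
[3] P3: load  L0 | P0:S(85), P1:I, P2:S(85), P3:S(85) | bus: BusRd
[4] P1: store L2 := 83 | P0:I, P1:M(83), P2:I, P3:I | bus: BusRdX
[5] P2: load  L1 | P0:I, P1:I, P2:E(30), P3:I | bus: BusRd
[6] P0: load  L0 | P0:S(85), P1:I, P2:S(85), P3:S(85) | bus: none
[7] P0: store L2 := 5 | P0:M(5), P1:I, P2:I, P3:I | bus: BusRdX,Flush
[8] P0: store L1 := 9 | P0:M(9), P1:I, P2:I, P3:I | bus: BusRdX
[9] P3: load  L1 | P0:S(9), P1:I, P2:I, P3:S(9) | bus: BusRd,Flush
[10] P0: load  L0 | P0:S(85), P1:I, P2:S(85), P3:S(85) | bus: none
[11] P1: load  L0 | P0:S(85), P1:S(85), P2:S(85), P3:S(85) | bus: BusRd
[12] P0: store L0 := 80 | P0:M(80), P1:I, P2:I, P3:I | bus: BusUpgr
[13] P1: store L0 := 37 | P0:I, P1:M(37), P2:I, P3:I | bus: BusRdX,Flush
[14] P1: load  L0 | P0:I, P1:M(37), P2:I, P3:I | bus: none
[15] P1: load  L0 | P0:I, P1:M(37), P2:I, P3:I | bus: none
[16] P2: load  L0 | P0:I, P1:S(37), P2:S(37), P3:I | bus: BusRd,Flush
[17] P0: store L0 := 71 | P0:M(71), P1:I, P2:I, P3:I | bus: BusRdX
[18] P1: store L1 := 7 | P0:I, P1:M(7), P2:I, P3:I | bus: BusRdX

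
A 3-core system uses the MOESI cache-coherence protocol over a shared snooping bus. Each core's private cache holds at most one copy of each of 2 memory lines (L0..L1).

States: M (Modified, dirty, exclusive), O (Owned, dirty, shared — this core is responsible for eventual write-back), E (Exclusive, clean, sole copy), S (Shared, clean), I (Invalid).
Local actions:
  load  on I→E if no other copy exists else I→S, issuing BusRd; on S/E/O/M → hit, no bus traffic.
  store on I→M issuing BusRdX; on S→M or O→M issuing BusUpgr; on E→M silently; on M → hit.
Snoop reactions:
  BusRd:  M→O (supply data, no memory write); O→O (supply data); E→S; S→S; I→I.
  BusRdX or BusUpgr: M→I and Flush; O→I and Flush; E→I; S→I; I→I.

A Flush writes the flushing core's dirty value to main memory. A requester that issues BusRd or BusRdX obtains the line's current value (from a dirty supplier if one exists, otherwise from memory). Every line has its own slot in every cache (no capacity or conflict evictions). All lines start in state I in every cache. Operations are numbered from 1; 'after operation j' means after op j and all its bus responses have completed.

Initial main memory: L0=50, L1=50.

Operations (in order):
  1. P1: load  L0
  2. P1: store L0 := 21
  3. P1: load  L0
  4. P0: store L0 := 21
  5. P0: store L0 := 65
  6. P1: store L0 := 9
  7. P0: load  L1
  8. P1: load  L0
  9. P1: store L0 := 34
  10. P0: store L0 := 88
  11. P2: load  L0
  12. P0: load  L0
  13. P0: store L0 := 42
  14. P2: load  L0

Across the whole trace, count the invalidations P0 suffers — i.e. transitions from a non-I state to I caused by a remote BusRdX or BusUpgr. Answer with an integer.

  op1 P1: load  L0 → I/E/I on L0; bus BusRd; mem=50
  op2 P1: store L0 := 21 → I/M/I on L0; bus (none); mem=50
  op3 P1: load  L0 → I/M/I on L0; bus (none); mem=50
  op4 P0: store L0 := 21 → M/I/I on L0; bus BusRdX Flush; mem=21
  op5 P0: store L0 := 65 → M/I/I on L0; bus (none); mem=21
  op6 P1: store L0 := 9 → I/M/I on L0; bus BusRdX Flush; mem=65
  op7 P0: load  L1 → E/I/I on L1; bus BusRd; mem=50
  op8 P1: load  L0 → I/M/I on L0; bus (none); mem=65
  op9 P1: store L0 := 34 → I/M/I on L0; bus (none); mem=65
  op10 P0: store L0 := 88 → M/I/I on L0; bus BusRdX Flush; mem=34
  op11 P2: load  L0 → O/I/S on L0; bus BusRd; mem=34
  op12 P0: load  L0 → O/I/S on L0; bus (none); mem=34
  op13 P0: store L0 := 42 → M/I/I on L0; bus BusUpgr; mem=34
  op14 P2: load  L0 → O/I/S on L0; bus BusRd; mem=34

invalidations = 1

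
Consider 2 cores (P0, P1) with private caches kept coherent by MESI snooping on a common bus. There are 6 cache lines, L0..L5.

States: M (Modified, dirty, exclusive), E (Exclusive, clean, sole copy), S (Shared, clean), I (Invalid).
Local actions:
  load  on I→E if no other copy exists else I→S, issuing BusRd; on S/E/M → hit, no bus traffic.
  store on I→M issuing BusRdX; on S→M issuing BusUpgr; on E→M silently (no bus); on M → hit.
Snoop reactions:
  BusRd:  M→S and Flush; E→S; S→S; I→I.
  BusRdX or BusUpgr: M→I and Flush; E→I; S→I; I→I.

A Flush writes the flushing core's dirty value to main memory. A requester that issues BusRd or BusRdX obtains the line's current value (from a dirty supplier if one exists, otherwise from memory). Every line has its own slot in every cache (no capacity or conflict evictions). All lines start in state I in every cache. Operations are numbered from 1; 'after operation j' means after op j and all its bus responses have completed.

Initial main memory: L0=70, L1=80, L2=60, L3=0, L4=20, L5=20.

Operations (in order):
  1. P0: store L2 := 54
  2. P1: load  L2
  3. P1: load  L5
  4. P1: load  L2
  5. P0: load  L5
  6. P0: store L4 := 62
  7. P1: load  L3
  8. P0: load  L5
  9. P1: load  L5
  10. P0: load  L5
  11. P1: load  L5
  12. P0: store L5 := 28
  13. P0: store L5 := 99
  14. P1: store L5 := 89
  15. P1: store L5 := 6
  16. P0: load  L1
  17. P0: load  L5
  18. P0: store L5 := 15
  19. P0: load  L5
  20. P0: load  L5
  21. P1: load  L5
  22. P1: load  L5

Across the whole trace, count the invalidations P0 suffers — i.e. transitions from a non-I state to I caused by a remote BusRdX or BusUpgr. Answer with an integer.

invalidations = 1

[1] P0: store L2 := 54 | P0:M(54), P1:I | bus: BusRdX
[2] P1: load  L2 | P0:S(54), P1:S(54) | bus: BusRd,Flush
[3] P1: load  L5 | P0:I, P1:E(20) | bus: BusRd
[4] P1: load  L2 | P0:S(54), P1:S(54) | bus: none
[5] P0: load  L5 | P0:S(20), P1:S(20) | bus: BusRd
[6] P0: store L4 := 62 | P0:M(62), P1:I | bus: BusRdX
[7] P1: load  L3 | P0:I, P1:E(0) | bus: BusRd
[8] P0: load  L5 | P0:S(20), P1:S(20) | bus: none
[9] P1: load  L5 | P0:S(20), P1:S(20) | bus: none
[10] P0: load  L5 | P0:S(20), P1:S(20) | bus: none
[11] P1: load  L5 | P0:S(20), P1:S(20) | bus: none
[12] P0: store L5 := 28 | P0:M(28), P1:I | bus: BusUpgr
[13] P0: store L5 := 99 | P0:M(99), P1:I | bus: none
[14] P1: store L5 := 89 | P0:I, P1:M(89) | bus: BusRdX,Flush
[15] P1: store L5 := 6 | P0:I, P1:M(6) | bus: none
[16] P0: load  L1 | P0:E(80), P1:I | bus: BusRd
[17] P0: load  L5 | P0:S(6), P1:S(6) | bus: BusRd,Flush
[18] P0: store L5 := 15 | P0:M(15), P1:I | bus: BusUpgr
[19] P0: load  L5 | P0:M(15), P1:I | bus: none
[20] P0: load  L5 | P0:M(15), P1:I | bus: none
[21] P1: load  L5 | P0:S(15), P1:S(15) | bus: BusRd,Flush
[22] P1: load  L5 | P0:S(15), P1:S(15) | bus: none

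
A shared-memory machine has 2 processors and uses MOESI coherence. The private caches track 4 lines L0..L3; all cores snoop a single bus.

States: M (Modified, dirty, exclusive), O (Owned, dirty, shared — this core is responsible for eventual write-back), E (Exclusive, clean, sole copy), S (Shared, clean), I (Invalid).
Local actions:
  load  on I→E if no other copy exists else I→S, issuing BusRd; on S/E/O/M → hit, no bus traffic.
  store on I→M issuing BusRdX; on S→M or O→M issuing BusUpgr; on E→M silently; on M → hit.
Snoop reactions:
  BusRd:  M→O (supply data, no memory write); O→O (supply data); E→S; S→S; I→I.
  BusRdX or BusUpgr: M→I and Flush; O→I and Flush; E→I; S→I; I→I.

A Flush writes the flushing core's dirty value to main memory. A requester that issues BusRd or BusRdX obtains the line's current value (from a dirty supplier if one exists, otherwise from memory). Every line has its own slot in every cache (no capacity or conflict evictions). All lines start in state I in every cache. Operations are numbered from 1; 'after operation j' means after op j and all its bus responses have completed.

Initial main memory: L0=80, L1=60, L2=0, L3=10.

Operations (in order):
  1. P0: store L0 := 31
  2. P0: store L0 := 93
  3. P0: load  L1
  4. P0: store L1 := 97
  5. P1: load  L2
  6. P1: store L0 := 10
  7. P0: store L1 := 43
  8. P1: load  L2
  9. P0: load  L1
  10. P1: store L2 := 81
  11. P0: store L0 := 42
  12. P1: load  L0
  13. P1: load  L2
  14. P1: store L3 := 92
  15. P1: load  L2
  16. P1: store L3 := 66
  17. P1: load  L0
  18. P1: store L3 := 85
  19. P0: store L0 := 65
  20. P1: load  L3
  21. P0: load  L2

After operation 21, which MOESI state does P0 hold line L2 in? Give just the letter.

state = S

  op1 P0: store L0 := 31 → M/I on L0; bus BusRdX; mem=80
  op2 P0: store L0 := 93 → M/I on L0; bus (none); mem=80
  op3 P0: load  L1 → E/I on L1; bus BusRd; mem=60
  op4 P0: store L1 := 97 → M/I on L1; bus (none); mem=60
  op5 P1: load  L2 → I/E on L2; bus BusRd; mem=0
  op6 P1: store L0 := 10 → I/M on L0; bus BusRdX Flush; mem=93
  op7 P0: store L1 := 43 → M/I on L1; bus (none); mem=60
  op8 P1: load  L2 → I/E on L2; bus (none); mem=0
  op9 P0: load  L1 → M/I on L1; bus (none); mem=60
  op10 P1: store L2 := 81 → I/M on L2; bus (none); mem=0
  op11 P0: store L0 := 42 → M/I on L0; bus BusRdX Flush; mem=10
  op12 P1: load  L0 → O/S on L0; bus BusRd; mem=10
  op13 P1: load  L2 → I/M on L2; bus (none); mem=0
  op14 P1: store L3 := 92 → I/M on L3; bus BusRdX; mem=10
  op15 P1: load  L2 → I/M on L2; bus (none); mem=0
  op16 P1: store L3 := 66 → I/M on L3; bus (none); mem=10
  op17 P1: load  L0 → O/S on L0; bus (none); mem=10
  op18 P1: store L3 := 85 → I/M on L3; bus (none); mem=10
  op19 P0: store L0 := 65 → M/I on L0; bus BusUpgr; mem=10
  op20 P1: load  L3 → I/M on L3; bus (none); mem=10
  op21 P0: load  L2 → S/O on L2; bus BusRd; mem=0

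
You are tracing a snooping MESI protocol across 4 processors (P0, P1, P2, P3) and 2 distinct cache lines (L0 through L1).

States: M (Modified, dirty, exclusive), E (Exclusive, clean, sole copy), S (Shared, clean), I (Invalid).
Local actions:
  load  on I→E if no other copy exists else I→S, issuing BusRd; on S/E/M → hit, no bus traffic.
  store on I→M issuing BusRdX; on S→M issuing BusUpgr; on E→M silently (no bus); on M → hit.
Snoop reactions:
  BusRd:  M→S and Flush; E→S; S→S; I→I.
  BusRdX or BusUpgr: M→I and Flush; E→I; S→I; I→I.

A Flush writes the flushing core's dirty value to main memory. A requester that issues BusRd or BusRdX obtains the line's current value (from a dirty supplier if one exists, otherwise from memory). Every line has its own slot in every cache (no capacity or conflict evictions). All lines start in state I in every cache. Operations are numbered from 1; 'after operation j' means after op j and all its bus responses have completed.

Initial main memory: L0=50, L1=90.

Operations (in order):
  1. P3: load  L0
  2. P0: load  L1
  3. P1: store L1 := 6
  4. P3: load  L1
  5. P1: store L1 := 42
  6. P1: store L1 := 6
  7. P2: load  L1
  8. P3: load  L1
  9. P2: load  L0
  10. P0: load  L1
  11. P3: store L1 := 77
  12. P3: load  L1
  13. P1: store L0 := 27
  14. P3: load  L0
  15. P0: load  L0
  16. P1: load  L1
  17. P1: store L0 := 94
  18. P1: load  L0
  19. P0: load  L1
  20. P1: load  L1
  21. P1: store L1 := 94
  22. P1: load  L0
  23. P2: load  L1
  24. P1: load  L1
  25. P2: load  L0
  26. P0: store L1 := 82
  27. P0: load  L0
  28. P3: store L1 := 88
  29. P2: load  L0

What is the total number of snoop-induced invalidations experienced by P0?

  op1 P3: load  L0 → I/I/I/E on L0; bus BusRd; mem=50
  op2 P0: load  L1 → E/I/I/I on L1; bus BusRd; mem=90
  op3 P1: store L1 := 6 → I/M/I/I on L1; bus BusRdX; mem=90
  op4 P3: load  L1 → I/S/I/S on L1; bus BusRd Flush; mem=6
  op5 P1: store L1 := 42 → I/M/I/I on L1; bus BusUpgr; mem=6
  op6 P1: store L1 := 6 → I/M/I/I on L1; bus (none); mem=6
  op7 P2: load  L1 → I/S/S/I on L1; bus BusRd Flush; mem=6
  op8 P3: load  L1 → I/S/S/S on L1; bus BusRd; mem=6
  op9 P2: load  L0 → I/I/S/S on L0; bus BusRd; mem=50
  op10 P0: load  L1 → S/S/S/S on L1; bus BusRd; mem=6
  op11 P3: store L1 := 77 → I/I/I/M on L1; bus BusUpgr; mem=6
  op12 P3: load  L1 → I/I/I/M on L1; bus (none); mem=6
  op13 P1: store L0 := 27 → I/M/I/I on L0; bus BusRdX; mem=50
  op14 P3: load  L0 → I/S/I/S on L0; bus BusRd Flush; mem=27
  op15 P0: load  L0 → S/S/I/S on L0; bus BusRd; mem=27
  op16 P1: load  L1 → I/S/I/S on L1; bus BusRd Flush; mem=77
  op17 P1: store L0 := 94 → I/M/I/I on L0; bus BusUpgr; mem=27
  op18 P1: load  L0 → I/M/I/I on L0; bus (none); mem=27
  op19 P0: load  L1 → S/S/I/S on L1; bus BusRd; mem=77
  op20 P1: load  L1 → S/S/I/S on L1; bus (none); mem=77
  op21 P1: store L1 := 94 → I/M/I/I on L1; bus BusUpgr; mem=77
  op22 P1: load  L0 → I/M/I/I on L0; bus (none); mem=27
  op23 P2: load  L1 → I/S/S/I on L1; bus BusRd Flush; mem=94
  op24 P1: load  L1 → I/S/S/I on L1; bus (none); mem=94
  op25 P2: load  L0 → I/S/S/I on L0; bus BusRd Flush; mem=94
  op26 P0: store L1 := 82 → M/I/I/I on L1; bus BusRdX; mem=94
  op27 P0: load  L0 → S/S/S/I on L0; bus BusRd; mem=94
  op28 P3: store L1 := 88 → I/I/I/M on L1; bus BusRdX Flush; mem=82
  op29 P2: load  L0 → S/S/S/I on L0; bus (none); mem=94

invalidations = 5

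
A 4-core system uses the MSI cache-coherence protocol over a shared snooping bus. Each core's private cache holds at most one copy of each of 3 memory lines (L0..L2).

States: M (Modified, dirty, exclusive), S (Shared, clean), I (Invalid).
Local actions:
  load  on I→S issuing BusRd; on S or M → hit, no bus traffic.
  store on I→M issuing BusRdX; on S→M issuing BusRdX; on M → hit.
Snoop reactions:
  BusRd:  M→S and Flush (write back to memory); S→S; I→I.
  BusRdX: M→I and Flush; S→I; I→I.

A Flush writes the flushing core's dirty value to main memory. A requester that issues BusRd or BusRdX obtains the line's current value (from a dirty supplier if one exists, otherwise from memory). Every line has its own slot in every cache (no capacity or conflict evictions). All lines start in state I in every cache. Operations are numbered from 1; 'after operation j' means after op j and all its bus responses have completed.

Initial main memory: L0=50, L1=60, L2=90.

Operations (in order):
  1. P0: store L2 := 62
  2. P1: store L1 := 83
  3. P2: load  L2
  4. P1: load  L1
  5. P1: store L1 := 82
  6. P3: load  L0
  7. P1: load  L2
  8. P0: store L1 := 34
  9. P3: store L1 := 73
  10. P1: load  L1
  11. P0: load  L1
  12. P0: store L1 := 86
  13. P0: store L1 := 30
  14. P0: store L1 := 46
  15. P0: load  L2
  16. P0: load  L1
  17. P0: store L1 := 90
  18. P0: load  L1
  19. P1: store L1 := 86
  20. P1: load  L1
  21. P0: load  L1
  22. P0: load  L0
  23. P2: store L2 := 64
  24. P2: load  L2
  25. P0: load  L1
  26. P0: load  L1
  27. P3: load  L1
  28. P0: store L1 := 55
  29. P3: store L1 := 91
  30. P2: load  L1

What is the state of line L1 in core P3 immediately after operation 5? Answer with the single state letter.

1. P0: store L2 := 62  bus=[BusRdX]  L2: P0=M P1=I P2=I P3=I  mem[L2]=90
2. P1: store L1 := 83  bus=[BusRdX]  L1: P0=I P1=M P2=I P3=I  mem[L1]=60
3. P2: load  L2  bus=[BusRd,Flush]  L2: P0=S P1=I P2=S P3=I  mem[L2]=62
4. P1: load  L1  bus=[-]  L1: P0=I P1=M P2=I P3=I  mem[L1]=60
5. P1: store L1 := 82  bus=[-]  L1: P0=I P1=M P2=I P3=I  mem[L1]=60
6. P3: load  L0  bus=[BusRd]  L0: P0=I P1=I P2=I P3=S  mem[L0]=50
7. P1: load  L2  bus=[BusRd]  L2: P0=S P1=S P2=S P3=I  mem[L2]=62
8. P0: store L1 := 34  bus=[BusRdX,Flush]  L1: P0=M P1=I P2=I P3=I  mem[L1]=82
9. P3: store L1 := 73  bus=[BusRdX,Flush]  L1: P0=I P1=I P2=I P3=M  mem[L1]=34
10. P1: load  L1  bus=[BusRd,Flush]  L1: P0=I P1=S P2=I P3=S  mem[L1]=73
11. P0: load  L1  bus=[BusRd]  L1: P0=S P1=S P2=I P3=S  mem[L1]=73
12. P0: store L1 := 86  bus=[BusRdX]  L1: P0=M P1=I P2=I P3=I  mem[L1]=73
13. P0: store L1 := 30  bus=[-]  L1: P0=M P1=I P2=I P3=I  mem[L1]=73
14. P0: store L1 := 46  bus=[-]  L1: P0=M P1=I P2=I P3=I  mem[L1]=73
15. P0: load  L2  bus=[-]  L2: P0=S P1=S P2=S P3=I  mem[L2]=62
16. P0: load  L1  bus=[-]  L1: P0=M P1=I P2=I P3=I  mem[L1]=73
17. P0: store L1 := 90  bus=[-]  L1: P0=M P1=I P2=I P3=I  mem[L1]=73
18. P0: load  L1  bus=[-]  L1: P0=M P1=I P2=I P3=I  mem[L1]=73
19. P1: store L1 := 86  bus=[BusRdX,Flush]  L1: P0=I P1=M P2=I P3=I  mem[L1]=90
20. P1: load  L1  bus=[-]  L1: P0=I P1=M P2=I P3=I  mem[L1]=90
21. P0: load  L1  bus=[BusRd,Flush]  L1: P0=S P1=S P2=I P3=I  mem[L1]=86
22. P0: load  L0  bus=[BusRd]  L0: P0=S P1=I P2=I P3=S  mem[L0]=50
23. P2: store L2 := 64  bus=[BusRdX]  L2: P0=I P1=I P2=M P3=I  mem[L2]=62
24. P2: load  L2  bus=[-]  L2: P0=I P1=I P2=M P3=I  mem[L2]=62
25. P0: load  L1  bus=[-]  L1: P0=S P1=S P2=I P3=I  mem[L1]=86
26. P0: load  L1  bus=[-]  L1: P0=S P1=S P2=I P3=I  mem[L1]=86
27. P3: load  L1  bus=[BusRd]  L1: P0=S P1=S P2=I P3=S  mem[L1]=86
28. P0: store L1 := 55  bus=[BusRdX]  L1: P0=M P1=I P2=I P3=I  mem[L1]=86
29. P3: store L1 := 91  bus=[BusRdX,Flush]  L1: P0=I P1=I P2=I P3=M  mem[L1]=55
30. P2: load  L1  bus=[BusRd,Flush]  L1: P0=I P1=I P2=S P3=S  mem[L1]=91

state = I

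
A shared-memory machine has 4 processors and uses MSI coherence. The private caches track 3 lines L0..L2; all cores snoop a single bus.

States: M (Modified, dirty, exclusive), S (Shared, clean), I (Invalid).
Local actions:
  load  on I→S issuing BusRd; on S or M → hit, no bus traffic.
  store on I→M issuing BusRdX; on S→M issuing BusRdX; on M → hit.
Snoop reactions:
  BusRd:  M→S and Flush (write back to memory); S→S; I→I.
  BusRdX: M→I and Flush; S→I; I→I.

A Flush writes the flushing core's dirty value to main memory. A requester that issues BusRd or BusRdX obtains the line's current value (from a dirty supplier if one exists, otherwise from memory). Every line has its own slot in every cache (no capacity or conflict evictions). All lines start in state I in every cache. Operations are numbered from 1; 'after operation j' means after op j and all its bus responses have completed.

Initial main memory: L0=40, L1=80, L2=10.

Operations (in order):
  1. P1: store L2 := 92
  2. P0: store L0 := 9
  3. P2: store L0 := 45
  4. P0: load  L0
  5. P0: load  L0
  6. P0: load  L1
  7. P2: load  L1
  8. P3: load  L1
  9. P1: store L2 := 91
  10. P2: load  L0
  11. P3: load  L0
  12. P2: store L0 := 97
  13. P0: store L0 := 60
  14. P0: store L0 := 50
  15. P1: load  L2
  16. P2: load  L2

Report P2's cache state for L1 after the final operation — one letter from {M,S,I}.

step 1: P1: store L2 := 92  ⟶  IMII  (L2)  txn=BusRdX  M[L2]=10
step 2: P0: store L0 := 9  ⟶  MIII  (L0)  txn=BusRdX  M[L0]=40
step 3: P2: store L0 := 45  ⟶  IIMI  (L0)  txn=BusRdX+Flush  M[L0]=9
step 4: P0: load  L0  ⟶  SISI  (L0)  txn=BusRd+Flush  M[L0]=45
step 5: P0: load  L0  ⟶  SISI  (L0)  txn=∅  M[L0]=45
step 6: P0: load  L1  ⟶  SIII  (L1)  txn=BusRd  M[L1]=80
step 7: P2: load  L1  ⟶  SISI  (L1)  txn=BusRd  M[L1]=80
step 8: P3: load  L1  ⟶  SISS  (L1)  txn=BusRd  M[L1]=80
step 9: P1: store L2 := 91  ⟶  IMII  (L2)  txn=∅  M[L2]=10
step 10: P2: load  L0  ⟶  SISI  (L0)  txn=∅  M[L0]=45
step 11: P3: load  L0  ⟶  SISS  (L0)  txn=BusRd  M[L0]=45
step 12: P2: store L0 := 97  ⟶  IIMI  (L0)  txn=BusRdX  M[L0]=45
step 13: P0: store L0 := 60  ⟶  MIII  (L0)  txn=BusRdX+Flush  M[L0]=97
step 14: P0: store L0 := 50  ⟶  MIII  (L0)  txn=∅  M[L0]=97
step 15: P1: load  L2  ⟶  IMII  (L2)  txn=∅  M[L2]=10
step 16: P2: load  L2  ⟶  ISSI  (L2)  txn=BusRd+Flush  M[L2]=91

state = S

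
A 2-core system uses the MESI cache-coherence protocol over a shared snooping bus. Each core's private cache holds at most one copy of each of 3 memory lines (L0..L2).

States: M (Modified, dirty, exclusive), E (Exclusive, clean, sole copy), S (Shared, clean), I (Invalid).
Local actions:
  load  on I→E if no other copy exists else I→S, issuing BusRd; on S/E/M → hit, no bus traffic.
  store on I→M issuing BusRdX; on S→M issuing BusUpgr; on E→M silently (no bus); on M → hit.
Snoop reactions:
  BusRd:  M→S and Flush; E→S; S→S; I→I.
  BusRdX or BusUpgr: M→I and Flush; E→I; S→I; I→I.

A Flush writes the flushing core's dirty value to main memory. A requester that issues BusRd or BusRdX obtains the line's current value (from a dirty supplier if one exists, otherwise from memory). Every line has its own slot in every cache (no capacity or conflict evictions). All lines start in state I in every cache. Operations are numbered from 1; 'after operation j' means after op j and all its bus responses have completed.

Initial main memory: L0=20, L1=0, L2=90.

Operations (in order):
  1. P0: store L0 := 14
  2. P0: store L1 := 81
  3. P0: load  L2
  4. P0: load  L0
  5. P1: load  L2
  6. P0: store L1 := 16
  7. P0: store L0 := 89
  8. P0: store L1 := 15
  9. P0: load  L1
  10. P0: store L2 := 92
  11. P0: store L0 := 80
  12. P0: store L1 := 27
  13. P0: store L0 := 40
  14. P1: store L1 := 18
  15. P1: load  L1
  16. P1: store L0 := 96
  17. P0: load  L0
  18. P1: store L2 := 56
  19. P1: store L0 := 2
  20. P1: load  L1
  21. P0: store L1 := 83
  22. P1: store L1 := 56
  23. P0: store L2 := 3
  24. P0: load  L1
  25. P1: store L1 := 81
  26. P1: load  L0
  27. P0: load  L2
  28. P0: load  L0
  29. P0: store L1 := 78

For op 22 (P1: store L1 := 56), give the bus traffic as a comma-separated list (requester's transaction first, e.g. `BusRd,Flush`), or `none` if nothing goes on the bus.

  op1 P0: store L0 := 14 → M/I on L0; bus BusRdX; mem=20
  op2 P0: store L1 := 81 → M/I on L1; bus BusRdX; mem=0
  op3 P0: load  L2 → E/I on L2; bus BusRd; mem=90
  op4 P0: load  L0 → M/I on L0; bus (none); mem=20
  op5 P1: load  L2 → S/S on L2; bus BusRd; mem=90
  op6 P0: store L1 := 16 → M/I on L1; bus (none); mem=0
  op7 P0: store L0 := 89 → M/I on L0; bus (none); mem=20
  op8 P0: store L1 := 15 → M/I on L1; bus (none); mem=0
  op9 P0: load  L1 → M/I on L1; bus (none); mem=0
  op10 P0: store L2 := 92 → M/I on L2; bus BusUpgr; mem=90
  op11 P0: store L0 := 80 → M/I on L0; bus (none); mem=20
  op12 P0: store L1 := 27 → M/I on L1; bus (none); mem=0
  op13 P0: store L0 := 40 → M/I on L0; bus (none); mem=20
  op14 P1: store L1 := 18 → I/M on L1; bus BusRdX Flush; mem=27
  op15 P1: load  L1 → I/M on L1; bus (none); mem=27
  op16 P1: store L0 := 96 → I/M on L0; bus BusRdX Flush; mem=40
  op17 P0: load  L0 → S/S on L0; bus BusRd Flush; mem=96
  op18 P1: store L2 := 56 → I/M on L2; bus BusRdX Flush; mem=92
  op19 P1: store L0 := 2 → I/M on L0; bus BusUpgr; mem=96
  op20 P1: load  L1 → I/M on L1; bus (none); mem=27
  op21 P0: store L1 := 83 → M/I on L1; bus BusRdX Flush; mem=18
  op22 P1: store L1 := 56 → I/M on L1; bus BusRdX Flush; mem=83
  op23 P0: store L2 := 3 → M/I on L2; bus BusRdX Flush; mem=56
  op24 P0: load  L1 → S/S on L1; bus BusRd Flush; mem=56
  op25 P1: store L1 := 81 → I/M on L1; bus BusUpgr; mem=56
  op26 P1: load  L0 → I/M on L0; bus (none); mem=96
  op27 P0: load  L2 → M/I on L2; bus (none); mem=56
  op28 P0: load  L0 → S/S on L0; bus BusRd Flush; mem=2
  op29 P0: store L1 := 78 → M/I on L1; bus BusRdX Flush; mem=81

bus = BusRdX,Flush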